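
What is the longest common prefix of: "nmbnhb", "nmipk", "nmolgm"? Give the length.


Words: nmbnhb, nmipk, nmolgm
  Position 0: all 'n' => match
  Position 1: all 'm' => match
  Position 2: ('b', 'i', 'o') => mismatch, stop
LCP = "nm" (length 2)

2


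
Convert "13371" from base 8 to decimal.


Input: "13371" in base 8
Positional expansion:
  Digit '1' (value 1) x 8^4 = 4096
  Digit '3' (value 3) x 8^3 = 1536
  Digit '3' (value 3) x 8^2 = 192
  Digit '7' (value 7) x 8^1 = 56
  Digit '1' (value 1) x 8^0 = 1
Sum = 5881

5881


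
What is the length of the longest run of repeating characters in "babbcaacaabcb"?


Input: "babbcaacaabcb"
Scanning for longest run:
  Position 1 ('a'): new char, reset run to 1
  Position 2 ('b'): new char, reset run to 1
  Position 3 ('b'): continues run of 'b', length=2
  Position 4 ('c'): new char, reset run to 1
  Position 5 ('a'): new char, reset run to 1
  Position 6 ('a'): continues run of 'a', length=2
  Position 7 ('c'): new char, reset run to 1
  Position 8 ('a'): new char, reset run to 1
  Position 9 ('a'): continues run of 'a', length=2
  Position 10 ('b'): new char, reset run to 1
  Position 11 ('c'): new char, reset run to 1
  Position 12 ('b'): new char, reset run to 1
Longest run: 'b' with length 2

2


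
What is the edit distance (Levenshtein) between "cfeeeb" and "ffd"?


Computing edit distance: "cfeeeb" -> "ffd"
DP table:
           f    f    d
      0    1    2    3
  c   1    1    2    3
  f   2    1    1    2
  e   3    2    2    2
  e   4    3    3    3
  e   5    4    4    4
  b   6    5    5    5
Edit distance = dp[6][3] = 5

5


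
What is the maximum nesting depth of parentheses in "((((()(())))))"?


Input: "((((()(())))))"
Tracking depth:
  Position 0 '(': depth becomes 1
  Position 1 '(': depth becomes 2
  Position 2 '(': depth becomes 3
  Position 3 '(': depth becomes 4
  Position 4 '(': depth becomes 5
  Position 5 ')': depth becomes 4
  Position 6 '(': depth becomes 5
  Position 7 '(': depth becomes 6
  Position 8 ')': depth becomes 5
  Position 9 ')': depth becomes 4
  Position 10 ')': depth becomes 3
  Position 11 ')': depth becomes 2
  Position 12 ')': depth becomes 1
  Position 13 ')': depth becomes 0
Maximum depth reached: 6

6


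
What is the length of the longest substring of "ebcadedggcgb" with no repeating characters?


Input: "ebcadedggcgb"
Sliding window (track last position of each char):
  Position 0 ('e'): window [0,0] length 1 -- new best
  Position 1 ('b'): window [0,1] length 2 -- new best
  Position 2 ('c'): window [0,2] length 3 -- new best
  Position 3 ('a'): window [0,3] length 4 -- new best
  Position 4 ('d'): window [0,4] length 5 -- new best
  Position 5 ('e'): repeat (last at 0), move window start to 1
  Position 5 ('e'): window [1,5] length 5
  Position 6 ('d'): repeat (last at 4), move window start to 5
  Position 6 ('d'): window [5,6] length 2
  Position 7 ('g'): window [5,7] length 3
  Position 8 ('g'): repeat (last at 7), move window start to 8
  Position 8 ('g'): window [8,8] length 1
  Position 9 ('c'): window [8,9] length 2
  Position 10 ('g'): repeat (last at 8), move window start to 9
  Position 10 ('g'): window [9,10] length 2
  Position 11 ('b'): window [9,11] length 3
Longest substring with no repeats: "ebcad" with length 5

5


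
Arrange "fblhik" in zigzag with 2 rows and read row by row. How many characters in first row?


Zigzag "fblhik" into 2 rows:
Placing characters:
  'f' => row 0
  'b' => row 1
  'l' => row 0
  'h' => row 1
  'i' => row 0
  'k' => row 1
Rows:
  Row 0: "fli"
  Row 1: "bhk"
First row length: 3

3


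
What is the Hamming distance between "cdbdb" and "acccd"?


Comparing "cdbdb" and "acccd" position by position:
  Position 0: 'c' vs 'a' => differ
  Position 1: 'd' vs 'c' => differ
  Position 2: 'b' vs 'c' => differ
  Position 3: 'd' vs 'c' => differ
  Position 4: 'b' vs 'd' => differ
Total differences (Hamming distance): 5

5


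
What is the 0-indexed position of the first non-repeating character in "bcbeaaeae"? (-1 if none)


Input: bcbeaaeae
Character frequencies:
  'a': 3
  'b': 2
  'c': 1
  'e': 3
Scanning left to right for freq == 1:
  Position 0 ('b'): freq=2, skip
  Position 1 ('c'): unique! => answer = 1

1


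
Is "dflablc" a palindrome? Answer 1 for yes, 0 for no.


Input: dflablc
Reversed: clbalfd
  Compare pos 0 ('d') with pos 6 ('c'): MISMATCH
  Compare pos 1 ('f') with pos 5 ('l'): MISMATCH
  Compare pos 2 ('l') with pos 4 ('b'): MISMATCH
Result: not a palindrome

0


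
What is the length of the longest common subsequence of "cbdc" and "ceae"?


LCS of "cbdc" and "ceae"
DP table:
           c    e    a    e
      0    0    0    0    0
  c   0    1    1    1    1
  b   0    1    1    1    1
  d   0    1    1    1    1
  c   0    1    1    1    1
LCS length = dp[4][4] = 1

1


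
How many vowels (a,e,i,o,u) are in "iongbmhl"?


Input: iongbmhl
Checking each character:
  'i' at position 0: vowel (running total: 1)
  'o' at position 1: vowel (running total: 2)
  'n' at position 2: consonant
  'g' at position 3: consonant
  'b' at position 4: consonant
  'm' at position 5: consonant
  'h' at position 6: consonant
  'l' at position 7: consonant
Total vowels: 2

2


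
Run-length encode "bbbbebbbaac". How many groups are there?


Input: bbbbebbbaac
Scanning for consecutive runs:
  Group 1: 'b' x 4 (positions 0-3)
  Group 2: 'e' x 1 (positions 4-4)
  Group 3: 'b' x 3 (positions 5-7)
  Group 4: 'a' x 2 (positions 8-9)
  Group 5: 'c' x 1 (positions 10-10)
Total groups: 5

5


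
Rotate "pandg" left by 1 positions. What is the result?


Input: "pandg", rotate left by 1
First 1 characters: "p"
Remaining characters: "andg"
Concatenate remaining + first: "andg" + "p" = "andgp"

andgp


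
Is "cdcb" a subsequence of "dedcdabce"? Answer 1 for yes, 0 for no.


Check if "cdcb" is a subsequence of "dedcdabce"
Greedy scan:
  Position 0 ('d'): no match needed
  Position 1 ('e'): no match needed
  Position 2 ('d'): no match needed
  Position 3 ('c'): matches sub[0] = 'c'
  Position 4 ('d'): matches sub[1] = 'd'
  Position 5 ('a'): no match needed
  Position 6 ('b'): no match needed
  Position 7 ('c'): matches sub[2] = 'c'
  Position 8 ('e'): no match needed
Only matched 3/4 characters => not a subsequence

0


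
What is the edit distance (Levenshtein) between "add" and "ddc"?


Computing edit distance: "add" -> "ddc"
DP table:
           d    d    c
      0    1    2    3
  a   1    1    2    3
  d   2    1    1    2
  d   3    2    1    2
Edit distance = dp[3][3] = 2

2


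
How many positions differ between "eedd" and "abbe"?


Comparing "eedd" and "abbe" position by position:
  Position 0: 'e' vs 'a' => DIFFER
  Position 1: 'e' vs 'b' => DIFFER
  Position 2: 'd' vs 'b' => DIFFER
  Position 3: 'd' vs 'e' => DIFFER
Positions that differ: 4

4


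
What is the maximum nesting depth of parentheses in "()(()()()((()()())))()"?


Input: "()(()()()((()()())))()"
Tracking depth:
  Position 0 '(': depth becomes 1
  Position 1 ')': depth becomes 0
  Position 2 '(': depth becomes 1
  Position 3 '(': depth becomes 2
  Position 4 ')': depth becomes 1
  Position 5 '(': depth becomes 2
  Position 6 ')': depth becomes 1
  Position 7 '(': depth becomes 2
  Position 8 ')': depth becomes 1
  Position 9 '(': depth becomes 2
  Position 10 '(': depth becomes 3
  Position 11 '(': depth becomes 4
  Position 12 ')': depth becomes 3
  Position 13 '(': depth becomes 4
  Position 14 ')': depth becomes 3
  Position 15 '(': depth becomes 4
  Position 16 ')': depth becomes 3
  Position 17 ')': depth becomes 2
  Position 18 ')': depth becomes 1
  Position 19 ')': depth becomes 0
  Position 20 '(': depth becomes 1
  Position 21 ')': depth becomes 0
Maximum depth reached: 4

4


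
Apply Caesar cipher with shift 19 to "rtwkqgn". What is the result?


Caesar cipher: shift "rtwkqgn" by 19
  'r' (pos 17) + 19 = pos 10 = 'k'
  't' (pos 19) + 19 = pos 12 = 'm'
  'w' (pos 22) + 19 = pos 15 = 'p'
  'k' (pos 10) + 19 = pos 3 = 'd'
  'q' (pos 16) + 19 = pos 9 = 'j'
  'g' (pos 6) + 19 = pos 25 = 'z'
  'n' (pos 13) + 19 = pos 6 = 'g'
Result: kmpdjzg

kmpdjzg


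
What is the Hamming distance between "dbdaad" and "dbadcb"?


Comparing "dbdaad" and "dbadcb" position by position:
  Position 0: 'd' vs 'd' => same
  Position 1: 'b' vs 'b' => same
  Position 2: 'd' vs 'a' => differ
  Position 3: 'a' vs 'd' => differ
  Position 4: 'a' vs 'c' => differ
  Position 5: 'd' vs 'b' => differ
Total differences (Hamming distance): 4

4


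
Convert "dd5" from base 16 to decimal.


Input: "dd5" in base 16
Positional expansion:
  Digit 'd' (value 13) x 16^2 = 3328
  Digit 'd' (value 13) x 16^1 = 208
  Digit '5' (value 5) x 16^0 = 5
Sum = 3541

3541


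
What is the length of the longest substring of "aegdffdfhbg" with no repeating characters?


Input: "aegdffdfhbg"
Sliding window (track last position of each char):
  Position 0 ('a'): window [0,0] length 1 -- new best
  Position 1 ('e'): window [0,1] length 2 -- new best
  Position 2 ('g'): window [0,2] length 3 -- new best
  Position 3 ('d'): window [0,3] length 4 -- new best
  Position 4 ('f'): window [0,4] length 5 -- new best
  Position 5 ('f'): repeat (last at 4), move window start to 5
  Position 5 ('f'): window [5,5] length 1
  Position 6 ('d'): window [5,6] length 2
  Position 7 ('f'): repeat (last at 5), move window start to 6
  Position 7 ('f'): window [6,7] length 2
  Position 8 ('h'): window [6,8] length 3
  Position 9 ('b'): window [6,9] length 4
  Position 10 ('g'): window [6,10] length 5
Longest substring with no repeats: "aegdf" with length 5

5


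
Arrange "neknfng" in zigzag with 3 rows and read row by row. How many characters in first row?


Zigzag "neknfng" into 3 rows:
Placing characters:
  'n' => row 0
  'e' => row 1
  'k' => row 2
  'n' => row 1
  'f' => row 0
  'n' => row 1
  'g' => row 2
Rows:
  Row 0: "nf"
  Row 1: "enn"
  Row 2: "kg"
First row length: 2

2


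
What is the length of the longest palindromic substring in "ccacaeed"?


Input: "ccacaeed"
Checking substrings for palindromes:
  [1:4] "cac" (len 3) => palindrome
  [2:5] "aca" (len 3) => palindrome
  [0:2] "cc" (len 2) => palindrome
  [5:7] "ee" (len 2) => palindrome
Longest palindromic substring: "cac" with length 3

3


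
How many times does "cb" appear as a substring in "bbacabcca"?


Searching for "cb" in "bbacabcca"
Scanning each position:
  Position 0: "bb" => no
  Position 1: "ba" => no
  Position 2: "ac" => no
  Position 3: "ca" => no
  Position 4: "ab" => no
  Position 5: "bc" => no
  Position 6: "cc" => no
  Position 7: "ca" => no
Total occurrences: 0

0


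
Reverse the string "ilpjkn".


Input: ilpjkn
Reading characters right to left:
  Position 5: 'n'
  Position 4: 'k'
  Position 3: 'j'
  Position 2: 'p'
  Position 1: 'l'
  Position 0: 'i'
Reversed: nkjpli

nkjpli


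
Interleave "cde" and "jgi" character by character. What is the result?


Interleaving "cde" and "jgi":
  Position 0: 'c' from first, 'j' from second => "cj"
  Position 1: 'd' from first, 'g' from second => "dg"
  Position 2: 'e' from first, 'i' from second => "ei"
Result: cjdgei

cjdgei


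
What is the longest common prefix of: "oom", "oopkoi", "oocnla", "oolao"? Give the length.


Words: oom, oopkoi, oocnla, oolao
  Position 0: all 'o' => match
  Position 1: all 'o' => match
  Position 2: ('m', 'p', 'c', 'l') => mismatch, stop
LCP = "oo" (length 2)

2


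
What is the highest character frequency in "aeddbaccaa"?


Input: aeddbaccaa
Character counts:
  'a': 4
  'b': 1
  'c': 2
  'd': 2
  'e': 1
Maximum frequency: 4

4


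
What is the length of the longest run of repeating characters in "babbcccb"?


Input: "babbcccb"
Scanning for longest run:
  Position 1 ('a'): new char, reset run to 1
  Position 2 ('b'): new char, reset run to 1
  Position 3 ('b'): continues run of 'b', length=2
  Position 4 ('c'): new char, reset run to 1
  Position 5 ('c'): continues run of 'c', length=2
  Position 6 ('c'): continues run of 'c', length=3
  Position 7 ('b'): new char, reset run to 1
Longest run: 'c' with length 3

3


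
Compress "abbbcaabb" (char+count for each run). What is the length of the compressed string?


Input: abbbcaabb
Runs:
  'a' x 1 => "a1"
  'b' x 3 => "b3"
  'c' x 1 => "c1"
  'a' x 2 => "a2"
  'b' x 2 => "b2"
Compressed: "a1b3c1a2b2"
Compressed length: 10

10


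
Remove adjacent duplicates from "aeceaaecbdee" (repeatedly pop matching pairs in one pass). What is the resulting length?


Input: aeceaaecbdee
Stack-based adjacent duplicate removal:
  Read 'a': push. Stack: a
  Read 'e': push. Stack: ae
  Read 'c': push. Stack: aec
  Read 'e': push. Stack: aece
  Read 'a': push. Stack: aecea
  Read 'a': matches stack top 'a' => pop. Stack: aece
  Read 'e': matches stack top 'e' => pop. Stack: aec
  Read 'c': matches stack top 'c' => pop. Stack: ae
  Read 'b': push. Stack: aeb
  Read 'd': push. Stack: aebd
  Read 'e': push. Stack: aebde
  Read 'e': matches stack top 'e' => pop. Stack: aebd
Final stack: "aebd" (length 4)

4


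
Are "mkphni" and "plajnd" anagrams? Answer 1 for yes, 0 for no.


Strings: "mkphni", "plajnd"
Sorted first:  hikmnp
Sorted second: adjlnp
Differ at position 0: 'h' vs 'a' => not anagrams

0


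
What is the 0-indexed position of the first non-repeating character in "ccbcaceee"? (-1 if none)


Input: ccbcaceee
Character frequencies:
  'a': 1
  'b': 1
  'c': 4
  'e': 3
Scanning left to right for freq == 1:
  Position 0 ('c'): freq=4, skip
  Position 1 ('c'): freq=4, skip
  Position 2 ('b'): unique! => answer = 2

2


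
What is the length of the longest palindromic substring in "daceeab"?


Input: "daceeab"
Checking substrings for palindromes:
  [3:5] "ee" (len 2) => palindrome
Longest palindromic substring: "ee" with length 2

2


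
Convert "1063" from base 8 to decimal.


Input: "1063" in base 8
Positional expansion:
  Digit '1' (value 1) x 8^3 = 512
  Digit '0' (value 0) x 8^2 = 0
  Digit '6' (value 6) x 8^1 = 48
  Digit '3' (value 3) x 8^0 = 3
Sum = 563

563


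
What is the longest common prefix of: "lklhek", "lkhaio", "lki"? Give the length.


Words: lklhek, lkhaio, lki
  Position 0: all 'l' => match
  Position 1: all 'k' => match
  Position 2: ('l', 'h', 'i') => mismatch, stop
LCP = "lk" (length 2)

2


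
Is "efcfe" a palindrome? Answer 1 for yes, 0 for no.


Input: efcfe
Reversed: efcfe
  Compare pos 0 ('e') with pos 4 ('e'): match
  Compare pos 1 ('f') with pos 3 ('f'): match
Result: palindrome

1


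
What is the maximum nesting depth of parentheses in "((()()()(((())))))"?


Input: "((()()()(((())))))"
Tracking depth:
  Position 0 '(': depth becomes 1
  Position 1 '(': depth becomes 2
  Position 2 '(': depth becomes 3
  Position 3 ')': depth becomes 2
  Position 4 '(': depth becomes 3
  Position 5 ')': depth becomes 2
  Position 6 '(': depth becomes 3
  Position 7 ')': depth becomes 2
  Position 8 '(': depth becomes 3
  Position 9 '(': depth becomes 4
  Position 10 '(': depth becomes 5
  Position 11 '(': depth becomes 6
  Position 12 ')': depth becomes 5
  Position 13 ')': depth becomes 4
  Position 14 ')': depth becomes 3
  Position 15 ')': depth becomes 2
  Position 16 ')': depth becomes 1
  Position 17 ')': depth becomes 0
Maximum depth reached: 6

6


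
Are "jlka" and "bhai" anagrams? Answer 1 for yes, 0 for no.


Strings: "jlka", "bhai"
Sorted first:  ajkl
Sorted second: abhi
Differ at position 1: 'j' vs 'b' => not anagrams

0


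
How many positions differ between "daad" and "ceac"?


Comparing "daad" and "ceac" position by position:
  Position 0: 'd' vs 'c' => DIFFER
  Position 1: 'a' vs 'e' => DIFFER
  Position 2: 'a' vs 'a' => same
  Position 3: 'd' vs 'c' => DIFFER
Positions that differ: 3

3


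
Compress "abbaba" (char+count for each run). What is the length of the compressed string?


Input: abbaba
Runs:
  'a' x 1 => "a1"
  'b' x 2 => "b2"
  'a' x 1 => "a1"
  'b' x 1 => "b1"
  'a' x 1 => "a1"
Compressed: "a1b2a1b1a1"
Compressed length: 10

10


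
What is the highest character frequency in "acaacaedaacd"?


Input: acaacaedaacd
Character counts:
  'a': 6
  'c': 3
  'd': 2
  'e': 1
Maximum frequency: 6

6


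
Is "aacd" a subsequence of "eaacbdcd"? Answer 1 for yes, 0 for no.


Check if "aacd" is a subsequence of "eaacbdcd"
Greedy scan:
  Position 0 ('e'): no match needed
  Position 1 ('a'): matches sub[0] = 'a'
  Position 2 ('a'): matches sub[1] = 'a'
  Position 3 ('c'): matches sub[2] = 'c'
  Position 4 ('b'): no match needed
  Position 5 ('d'): matches sub[3] = 'd'
  Position 6 ('c'): no match needed
  Position 7 ('d'): no match needed
All 4 characters matched => is a subsequence

1


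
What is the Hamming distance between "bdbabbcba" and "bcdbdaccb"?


Comparing "bdbabbcba" and "bcdbdaccb" position by position:
  Position 0: 'b' vs 'b' => same
  Position 1: 'd' vs 'c' => differ
  Position 2: 'b' vs 'd' => differ
  Position 3: 'a' vs 'b' => differ
  Position 4: 'b' vs 'd' => differ
  Position 5: 'b' vs 'a' => differ
  Position 6: 'c' vs 'c' => same
  Position 7: 'b' vs 'c' => differ
  Position 8: 'a' vs 'b' => differ
Total differences (Hamming distance): 7

7


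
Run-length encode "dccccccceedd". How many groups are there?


Input: dccccccceedd
Scanning for consecutive runs:
  Group 1: 'd' x 1 (positions 0-0)
  Group 2: 'c' x 7 (positions 1-7)
  Group 3: 'e' x 2 (positions 8-9)
  Group 4: 'd' x 2 (positions 10-11)
Total groups: 4

4


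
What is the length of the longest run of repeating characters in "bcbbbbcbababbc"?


Input: "bcbbbbcbababbc"
Scanning for longest run:
  Position 1 ('c'): new char, reset run to 1
  Position 2 ('b'): new char, reset run to 1
  Position 3 ('b'): continues run of 'b', length=2
  Position 4 ('b'): continues run of 'b', length=3
  Position 5 ('b'): continues run of 'b', length=4
  Position 6 ('c'): new char, reset run to 1
  Position 7 ('b'): new char, reset run to 1
  Position 8 ('a'): new char, reset run to 1
  Position 9 ('b'): new char, reset run to 1
  Position 10 ('a'): new char, reset run to 1
  Position 11 ('b'): new char, reset run to 1
  Position 12 ('b'): continues run of 'b', length=2
  Position 13 ('c'): new char, reset run to 1
Longest run: 'b' with length 4

4


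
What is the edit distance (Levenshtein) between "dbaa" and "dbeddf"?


Computing edit distance: "dbaa" -> "dbeddf"
DP table:
           d    b    e    d    d    f
      0    1    2    3    4    5    6
  d   1    0    1    2    3    4    5
  b   2    1    0    1    2    3    4
  a   3    2    1    1    2    3    4
  a   4    3    2    2    2    3    4
Edit distance = dp[4][6] = 4

4


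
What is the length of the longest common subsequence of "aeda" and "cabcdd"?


LCS of "aeda" and "cabcdd"
DP table:
           c    a    b    c    d    d
      0    0    0    0    0    0    0
  a   0    0    1    1    1    1    1
  e   0    0    1    1    1    1    1
  d   0    0    1    1    1    2    2
  a   0    0    1    1    1    2    2
LCS length = dp[4][6] = 2

2


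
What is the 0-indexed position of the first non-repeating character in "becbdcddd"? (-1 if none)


Input: becbdcddd
Character frequencies:
  'b': 2
  'c': 2
  'd': 4
  'e': 1
Scanning left to right for freq == 1:
  Position 0 ('b'): freq=2, skip
  Position 1 ('e'): unique! => answer = 1

1


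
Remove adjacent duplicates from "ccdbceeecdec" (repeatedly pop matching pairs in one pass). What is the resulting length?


Input: ccdbceeecdec
Stack-based adjacent duplicate removal:
  Read 'c': push. Stack: c
  Read 'c': matches stack top 'c' => pop. Stack: (empty)
  Read 'd': push. Stack: d
  Read 'b': push. Stack: db
  Read 'c': push. Stack: dbc
  Read 'e': push. Stack: dbce
  Read 'e': matches stack top 'e' => pop. Stack: dbc
  Read 'e': push. Stack: dbce
  Read 'c': push. Stack: dbcec
  Read 'd': push. Stack: dbcecd
  Read 'e': push. Stack: dbcecde
  Read 'c': push. Stack: dbcecdec
Final stack: "dbcecdec" (length 8)

8


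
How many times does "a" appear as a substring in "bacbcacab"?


Searching for "a" in "bacbcacab"
Scanning each position:
  Position 0: "b" => no
  Position 1: "a" => MATCH
  Position 2: "c" => no
  Position 3: "b" => no
  Position 4: "c" => no
  Position 5: "a" => MATCH
  Position 6: "c" => no
  Position 7: "a" => MATCH
  Position 8: "b" => no
Total occurrences: 3

3


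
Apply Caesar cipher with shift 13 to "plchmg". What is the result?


Caesar cipher: shift "plchmg" by 13
  'p' (pos 15) + 13 = pos 2 = 'c'
  'l' (pos 11) + 13 = pos 24 = 'y'
  'c' (pos 2) + 13 = pos 15 = 'p'
  'h' (pos 7) + 13 = pos 20 = 'u'
  'm' (pos 12) + 13 = pos 25 = 'z'
  'g' (pos 6) + 13 = pos 19 = 't'
Result: cypuzt

cypuzt


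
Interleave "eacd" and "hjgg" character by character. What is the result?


Interleaving "eacd" and "hjgg":
  Position 0: 'e' from first, 'h' from second => "eh"
  Position 1: 'a' from first, 'j' from second => "aj"
  Position 2: 'c' from first, 'g' from second => "cg"
  Position 3: 'd' from first, 'g' from second => "dg"
Result: ehajcgdg

ehajcgdg


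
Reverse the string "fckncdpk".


Input: fckncdpk
Reading characters right to left:
  Position 7: 'k'
  Position 6: 'p'
  Position 5: 'd'
  Position 4: 'c'
  Position 3: 'n'
  Position 2: 'k'
  Position 1: 'c'
  Position 0: 'f'
Reversed: kpdcnkcf

kpdcnkcf


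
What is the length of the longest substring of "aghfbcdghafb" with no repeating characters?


Input: "aghfbcdghafb"
Sliding window (track last position of each char):
  Position 0 ('a'): window [0,0] length 1 -- new best
  Position 1 ('g'): window [0,1] length 2 -- new best
  Position 2 ('h'): window [0,2] length 3 -- new best
  Position 3 ('f'): window [0,3] length 4 -- new best
  Position 4 ('b'): window [0,4] length 5 -- new best
  Position 5 ('c'): window [0,5] length 6 -- new best
  Position 6 ('d'): window [0,6] length 7 -- new best
  Position 7 ('g'): repeat (last at 1), move window start to 2
  Position 7 ('g'): window [2,7] length 6
  Position 8 ('h'): repeat (last at 2), move window start to 3
  Position 8 ('h'): window [3,8] length 6
  Position 9 ('a'): window [3,9] length 7
  Position 10 ('f'): repeat (last at 3), move window start to 4
  Position 10 ('f'): window [4,10] length 7
  Position 11 ('b'): repeat (last at 4), move window start to 5
  Position 11 ('b'): window [5,11] length 7
Longest substring with no repeats: "aghfbcd" with length 7

7


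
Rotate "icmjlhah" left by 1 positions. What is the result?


Input: "icmjlhah", rotate left by 1
First 1 characters: "i"
Remaining characters: "cmjlhah"
Concatenate remaining + first: "cmjlhah" + "i" = "cmjlhahi"

cmjlhahi


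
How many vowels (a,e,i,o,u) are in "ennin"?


Input: ennin
Checking each character:
  'e' at position 0: vowel (running total: 1)
  'n' at position 1: consonant
  'n' at position 2: consonant
  'i' at position 3: vowel (running total: 2)
  'n' at position 4: consonant
Total vowels: 2

2


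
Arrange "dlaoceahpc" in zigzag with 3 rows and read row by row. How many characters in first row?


Zigzag "dlaoceahpc" into 3 rows:
Placing characters:
  'd' => row 0
  'l' => row 1
  'a' => row 2
  'o' => row 1
  'c' => row 0
  'e' => row 1
  'a' => row 2
  'h' => row 1
  'p' => row 0
  'c' => row 1
Rows:
  Row 0: "dcp"
  Row 1: "loehc"
  Row 2: "aa"
First row length: 3

3


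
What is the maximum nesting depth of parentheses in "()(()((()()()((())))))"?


Input: "()(()((()()()((())))))"
Tracking depth:
  Position 0 '(': depth becomes 1
  Position 1 ')': depth becomes 0
  Position 2 '(': depth becomes 1
  Position 3 '(': depth becomes 2
  Position 4 ')': depth becomes 1
  Position 5 '(': depth becomes 2
  Position 6 '(': depth becomes 3
  Position 7 '(': depth becomes 4
  Position 8 ')': depth becomes 3
  Position 9 '(': depth becomes 4
  Position 10 ')': depth becomes 3
  Position 11 '(': depth becomes 4
  Position 12 ')': depth becomes 3
  Position 13 '(': depth becomes 4
  Position 14 '(': depth becomes 5
  Position 15 '(': depth becomes 6
  Position 16 ')': depth becomes 5
  Position 17 ')': depth becomes 4
  Position 18 ')': depth becomes 3
  Position 19 ')': depth becomes 2
  Position 20 ')': depth becomes 1
  Position 21 ')': depth becomes 0
Maximum depth reached: 6

6


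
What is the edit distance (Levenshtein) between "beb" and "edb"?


Computing edit distance: "beb" -> "edb"
DP table:
           e    d    b
      0    1    2    3
  b   1    1    2    2
  e   2    1    2    3
  b   3    2    2    2
Edit distance = dp[3][3] = 2

2


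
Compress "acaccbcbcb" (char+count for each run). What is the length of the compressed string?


Input: acaccbcbcb
Runs:
  'a' x 1 => "a1"
  'c' x 1 => "c1"
  'a' x 1 => "a1"
  'c' x 2 => "c2"
  'b' x 1 => "b1"
  'c' x 1 => "c1"
  'b' x 1 => "b1"
  'c' x 1 => "c1"
  'b' x 1 => "b1"
Compressed: "a1c1a1c2b1c1b1c1b1"
Compressed length: 18

18


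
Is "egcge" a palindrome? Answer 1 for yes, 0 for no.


Input: egcge
Reversed: egcge
  Compare pos 0 ('e') with pos 4 ('e'): match
  Compare pos 1 ('g') with pos 3 ('g'): match
Result: palindrome

1


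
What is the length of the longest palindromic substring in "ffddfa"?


Input: "ffddfa"
Checking substrings for palindromes:
  [1:5] "fddf" (len 4) => palindrome
  [0:2] "ff" (len 2) => palindrome
  [2:4] "dd" (len 2) => palindrome
Longest palindromic substring: "fddf" with length 4

4


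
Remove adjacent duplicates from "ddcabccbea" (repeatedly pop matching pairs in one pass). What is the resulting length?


Input: ddcabccbea
Stack-based adjacent duplicate removal:
  Read 'd': push. Stack: d
  Read 'd': matches stack top 'd' => pop. Stack: (empty)
  Read 'c': push. Stack: c
  Read 'a': push. Stack: ca
  Read 'b': push. Stack: cab
  Read 'c': push. Stack: cabc
  Read 'c': matches stack top 'c' => pop. Stack: cab
  Read 'b': matches stack top 'b' => pop. Stack: ca
  Read 'e': push. Stack: cae
  Read 'a': push. Stack: caea
Final stack: "caea" (length 4)

4


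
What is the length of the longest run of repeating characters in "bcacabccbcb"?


Input: "bcacabccbcb"
Scanning for longest run:
  Position 1 ('c'): new char, reset run to 1
  Position 2 ('a'): new char, reset run to 1
  Position 3 ('c'): new char, reset run to 1
  Position 4 ('a'): new char, reset run to 1
  Position 5 ('b'): new char, reset run to 1
  Position 6 ('c'): new char, reset run to 1
  Position 7 ('c'): continues run of 'c', length=2
  Position 8 ('b'): new char, reset run to 1
  Position 9 ('c'): new char, reset run to 1
  Position 10 ('b'): new char, reset run to 1
Longest run: 'c' with length 2

2


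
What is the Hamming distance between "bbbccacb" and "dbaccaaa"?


Comparing "bbbccacb" and "dbaccaaa" position by position:
  Position 0: 'b' vs 'd' => differ
  Position 1: 'b' vs 'b' => same
  Position 2: 'b' vs 'a' => differ
  Position 3: 'c' vs 'c' => same
  Position 4: 'c' vs 'c' => same
  Position 5: 'a' vs 'a' => same
  Position 6: 'c' vs 'a' => differ
  Position 7: 'b' vs 'a' => differ
Total differences (Hamming distance): 4

4


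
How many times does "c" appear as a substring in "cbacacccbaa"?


Searching for "c" in "cbacacccbaa"
Scanning each position:
  Position 0: "c" => MATCH
  Position 1: "b" => no
  Position 2: "a" => no
  Position 3: "c" => MATCH
  Position 4: "a" => no
  Position 5: "c" => MATCH
  Position 6: "c" => MATCH
  Position 7: "c" => MATCH
  Position 8: "b" => no
  Position 9: "a" => no
  Position 10: "a" => no
Total occurrences: 5

5


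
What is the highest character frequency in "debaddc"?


Input: debaddc
Character counts:
  'a': 1
  'b': 1
  'c': 1
  'd': 3
  'e': 1
Maximum frequency: 3

3


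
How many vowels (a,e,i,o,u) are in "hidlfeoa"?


Input: hidlfeoa
Checking each character:
  'h' at position 0: consonant
  'i' at position 1: vowel (running total: 1)
  'd' at position 2: consonant
  'l' at position 3: consonant
  'f' at position 4: consonant
  'e' at position 5: vowel (running total: 2)
  'o' at position 6: vowel (running total: 3)
  'a' at position 7: vowel (running total: 4)
Total vowels: 4

4


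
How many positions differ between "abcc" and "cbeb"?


Comparing "abcc" and "cbeb" position by position:
  Position 0: 'a' vs 'c' => DIFFER
  Position 1: 'b' vs 'b' => same
  Position 2: 'c' vs 'e' => DIFFER
  Position 3: 'c' vs 'b' => DIFFER
Positions that differ: 3

3


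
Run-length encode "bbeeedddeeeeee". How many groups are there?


Input: bbeeedddeeeeee
Scanning for consecutive runs:
  Group 1: 'b' x 2 (positions 0-1)
  Group 2: 'e' x 3 (positions 2-4)
  Group 3: 'd' x 3 (positions 5-7)
  Group 4: 'e' x 6 (positions 8-13)
Total groups: 4

4


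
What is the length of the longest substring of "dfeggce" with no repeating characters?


Input: "dfeggce"
Sliding window (track last position of each char):
  Position 0 ('d'): window [0,0] length 1 -- new best
  Position 1 ('f'): window [0,1] length 2 -- new best
  Position 2 ('e'): window [0,2] length 3 -- new best
  Position 3 ('g'): window [0,3] length 4 -- new best
  Position 4 ('g'): repeat (last at 3), move window start to 4
  Position 4 ('g'): window [4,4] length 1
  Position 5 ('c'): window [4,5] length 2
  Position 6 ('e'): window [4,6] length 3
Longest substring with no repeats: "dfeg" with length 4

4


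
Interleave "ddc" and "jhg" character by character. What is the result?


Interleaving "ddc" and "jhg":
  Position 0: 'd' from first, 'j' from second => "dj"
  Position 1: 'd' from first, 'h' from second => "dh"
  Position 2: 'c' from first, 'g' from second => "cg"
Result: djdhcg

djdhcg


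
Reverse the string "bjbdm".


Input: bjbdm
Reading characters right to left:
  Position 4: 'm'
  Position 3: 'd'
  Position 2: 'b'
  Position 1: 'j'
  Position 0: 'b'
Reversed: mdbjb

mdbjb


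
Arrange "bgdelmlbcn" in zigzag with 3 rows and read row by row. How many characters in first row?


Zigzag "bgdelmlbcn" into 3 rows:
Placing characters:
  'b' => row 0
  'g' => row 1
  'd' => row 2
  'e' => row 1
  'l' => row 0
  'm' => row 1
  'l' => row 2
  'b' => row 1
  'c' => row 0
  'n' => row 1
Rows:
  Row 0: "blc"
  Row 1: "gembn"
  Row 2: "dl"
First row length: 3

3


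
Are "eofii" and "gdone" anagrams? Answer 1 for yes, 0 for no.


Strings: "eofii", "gdone"
Sorted first:  efiio
Sorted second: degno
Differ at position 0: 'e' vs 'd' => not anagrams

0


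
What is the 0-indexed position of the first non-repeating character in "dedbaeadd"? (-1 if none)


Input: dedbaeadd
Character frequencies:
  'a': 2
  'b': 1
  'd': 4
  'e': 2
Scanning left to right for freq == 1:
  Position 0 ('d'): freq=4, skip
  Position 1 ('e'): freq=2, skip
  Position 2 ('d'): freq=4, skip
  Position 3 ('b'): unique! => answer = 3

3


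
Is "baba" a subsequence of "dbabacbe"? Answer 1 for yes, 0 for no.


Check if "baba" is a subsequence of "dbabacbe"
Greedy scan:
  Position 0 ('d'): no match needed
  Position 1 ('b'): matches sub[0] = 'b'
  Position 2 ('a'): matches sub[1] = 'a'
  Position 3 ('b'): matches sub[2] = 'b'
  Position 4 ('a'): matches sub[3] = 'a'
  Position 5 ('c'): no match needed
  Position 6 ('b'): no match needed
  Position 7 ('e'): no match needed
All 4 characters matched => is a subsequence

1


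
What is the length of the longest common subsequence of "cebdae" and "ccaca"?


LCS of "cebdae" and "ccaca"
DP table:
           c    c    a    c    a
      0    0    0    0    0    0
  c   0    1    1    1    1    1
  e   0    1    1    1    1    1
  b   0    1    1    1    1    1
  d   0    1    1    1    1    1
  a   0    1    1    2    2    2
  e   0    1    1    2    2    2
LCS length = dp[6][5] = 2

2


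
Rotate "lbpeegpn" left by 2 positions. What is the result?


Input: "lbpeegpn", rotate left by 2
First 2 characters: "lb"
Remaining characters: "peegpn"
Concatenate remaining + first: "peegpn" + "lb" = "peegpnlb"

peegpnlb


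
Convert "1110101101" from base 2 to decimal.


Input: "1110101101" in base 2
Positional expansion:
  Digit '1' (value 1) x 2^9 = 512
  Digit '1' (value 1) x 2^8 = 256
  Digit '1' (value 1) x 2^7 = 128
  Digit '0' (value 0) x 2^6 = 0
  Digit '1' (value 1) x 2^5 = 32
  Digit '0' (value 0) x 2^4 = 0
  Digit '1' (value 1) x 2^3 = 8
  Digit '1' (value 1) x 2^2 = 4
  Digit '0' (value 0) x 2^1 = 0
  Digit '1' (value 1) x 2^0 = 1
Sum = 941

941


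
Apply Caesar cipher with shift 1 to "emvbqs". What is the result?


Caesar cipher: shift "emvbqs" by 1
  'e' (pos 4) + 1 = pos 5 = 'f'
  'm' (pos 12) + 1 = pos 13 = 'n'
  'v' (pos 21) + 1 = pos 22 = 'w'
  'b' (pos 1) + 1 = pos 2 = 'c'
  'q' (pos 16) + 1 = pos 17 = 'r'
  's' (pos 18) + 1 = pos 19 = 't'
Result: fnwcrt

fnwcrt


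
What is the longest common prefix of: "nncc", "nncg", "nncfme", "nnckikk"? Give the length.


Words: nncc, nncg, nncfme, nnckikk
  Position 0: all 'n' => match
  Position 1: all 'n' => match
  Position 2: all 'c' => match
  Position 3: ('c', 'g', 'f', 'k') => mismatch, stop
LCP = "nnc" (length 3)

3


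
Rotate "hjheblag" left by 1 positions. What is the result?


Input: "hjheblag", rotate left by 1
First 1 characters: "h"
Remaining characters: "jheblag"
Concatenate remaining + first: "jheblag" + "h" = "jheblagh"

jheblagh


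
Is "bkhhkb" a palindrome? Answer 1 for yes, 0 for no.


Input: bkhhkb
Reversed: bkhhkb
  Compare pos 0 ('b') with pos 5 ('b'): match
  Compare pos 1 ('k') with pos 4 ('k'): match
  Compare pos 2 ('h') with pos 3 ('h'): match
Result: palindrome

1


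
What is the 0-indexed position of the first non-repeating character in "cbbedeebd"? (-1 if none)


Input: cbbedeebd
Character frequencies:
  'b': 3
  'c': 1
  'd': 2
  'e': 3
Scanning left to right for freq == 1:
  Position 0 ('c'): unique! => answer = 0

0


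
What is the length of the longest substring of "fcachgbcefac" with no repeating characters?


Input: "fcachgbcefac"
Sliding window (track last position of each char):
  Position 0 ('f'): window [0,0] length 1 -- new best
  Position 1 ('c'): window [0,1] length 2 -- new best
  Position 2 ('a'): window [0,2] length 3 -- new best
  Position 3 ('c'): repeat (last at 1), move window start to 2
  Position 3 ('c'): window [2,3] length 2
  Position 4 ('h'): window [2,4] length 3
  Position 5 ('g'): window [2,5] length 4 -- new best
  Position 6 ('b'): window [2,6] length 5 -- new best
  Position 7 ('c'): repeat (last at 3), move window start to 4
  Position 7 ('c'): window [4,7] length 4
  Position 8 ('e'): window [4,8] length 5
  Position 9 ('f'): window [4,9] length 6 -- new best
  Position 10 ('a'): window [4,10] length 7 -- new best
  Position 11 ('c'): repeat (last at 7), move window start to 8
  Position 11 ('c'): window [8,11] length 4
Longest substring with no repeats: "hgbcefa" with length 7

7


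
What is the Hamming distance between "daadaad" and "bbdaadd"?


Comparing "daadaad" and "bbdaadd" position by position:
  Position 0: 'd' vs 'b' => differ
  Position 1: 'a' vs 'b' => differ
  Position 2: 'a' vs 'd' => differ
  Position 3: 'd' vs 'a' => differ
  Position 4: 'a' vs 'a' => same
  Position 5: 'a' vs 'd' => differ
  Position 6: 'd' vs 'd' => same
Total differences (Hamming distance): 5

5


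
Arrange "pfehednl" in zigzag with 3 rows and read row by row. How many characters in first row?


Zigzag "pfehednl" into 3 rows:
Placing characters:
  'p' => row 0
  'f' => row 1
  'e' => row 2
  'h' => row 1
  'e' => row 0
  'd' => row 1
  'n' => row 2
  'l' => row 1
Rows:
  Row 0: "pe"
  Row 1: "fhdl"
  Row 2: "en"
First row length: 2

2


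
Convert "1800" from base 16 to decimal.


Input: "1800" in base 16
Positional expansion:
  Digit '1' (value 1) x 16^3 = 4096
  Digit '8' (value 8) x 16^2 = 2048
  Digit '0' (value 0) x 16^1 = 0
  Digit '0' (value 0) x 16^0 = 0
Sum = 6144

6144


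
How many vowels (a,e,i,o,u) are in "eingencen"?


Input: eingencen
Checking each character:
  'e' at position 0: vowel (running total: 1)
  'i' at position 1: vowel (running total: 2)
  'n' at position 2: consonant
  'g' at position 3: consonant
  'e' at position 4: vowel (running total: 3)
  'n' at position 5: consonant
  'c' at position 6: consonant
  'e' at position 7: vowel (running total: 4)
  'n' at position 8: consonant
Total vowels: 4

4


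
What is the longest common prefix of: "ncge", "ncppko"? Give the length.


Words: ncge, ncppko
  Position 0: all 'n' => match
  Position 1: all 'c' => match
  Position 2: ('g', 'p') => mismatch, stop
LCP = "nc" (length 2)

2


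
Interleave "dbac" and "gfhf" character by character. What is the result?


Interleaving "dbac" and "gfhf":
  Position 0: 'd' from first, 'g' from second => "dg"
  Position 1: 'b' from first, 'f' from second => "bf"
  Position 2: 'a' from first, 'h' from second => "ah"
  Position 3: 'c' from first, 'f' from second => "cf"
Result: dgbfahcf

dgbfahcf


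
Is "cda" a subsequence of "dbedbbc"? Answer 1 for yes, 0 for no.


Check if "cda" is a subsequence of "dbedbbc"
Greedy scan:
  Position 0 ('d'): no match needed
  Position 1 ('b'): no match needed
  Position 2 ('e'): no match needed
  Position 3 ('d'): no match needed
  Position 4 ('b'): no match needed
  Position 5 ('b'): no match needed
  Position 6 ('c'): matches sub[0] = 'c'
Only matched 1/3 characters => not a subsequence

0


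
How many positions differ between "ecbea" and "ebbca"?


Comparing "ecbea" and "ebbca" position by position:
  Position 0: 'e' vs 'e' => same
  Position 1: 'c' vs 'b' => DIFFER
  Position 2: 'b' vs 'b' => same
  Position 3: 'e' vs 'c' => DIFFER
  Position 4: 'a' vs 'a' => same
Positions that differ: 2

2


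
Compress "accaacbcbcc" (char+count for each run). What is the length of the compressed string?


Input: accaacbcbcc
Runs:
  'a' x 1 => "a1"
  'c' x 2 => "c2"
  'a' x 2 => "a2"
  'c' x 1 => "c1"
  'b' x 1 => "b1"
  'c' x 1 => "c1"
  'b' x 1 => "b1"
  'c' x 2 => "c2"
Compressed: "a1c2a2c1b1c1b1c2"
Compressed length: 16

16


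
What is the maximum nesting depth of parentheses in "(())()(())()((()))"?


Input: "(())()(())()((()))"
Tracking depth:
  Position 0 '(': depth becomes 1
  Position 1 '(': depth becomes 2
  Position 2 ')': depth becomes 1
  Position 3 ')': depth becomes 0
  Position 4 '(': depth becomes 1
  Position 5 ')': depth becomes 0
  Position 6 '(': depth becomes 1
  Position 7 '(': depth becomes 2
  Position 8 ')': depth becomes 1
  Position 9 ')': depth becomes 0
  Position 10 '(': depth becomes 1
  Position 11 ')': depth becomes 0
  Position 12 '(': depth becomes 1
  Position 13 '(': depth becomes 2
  Position 14 '(': depth becomes 3
  Position 15 ')': depth becomes 2
  Position 16 ')': depth becomes 1
  Position 17 ')': depth becomes 0
Maximum depth reached: 3

3


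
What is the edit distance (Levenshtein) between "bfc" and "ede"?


Computing edit distance: "bfc" -> "ede"
DP table:
           e    d    e
      0    1    2    3
  b   1    1    2    3
  f   2    2    2    3
  c   3    3    3    3
Edit distance = dp[3][3] = 3

3


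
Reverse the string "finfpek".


Input: finfpek
Reading characters right to left:
  Position 6: 'k'
  Position 5: 'e'
  Position 4: 'p'
  Position 3: 'f'
  Position 2: 'n'
  Position 1: 'i'
  Position 0: 'f'
Reversed: kepfnif

kepfnif


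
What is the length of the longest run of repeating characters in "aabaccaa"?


Input: "aabaccaa"
Scanning for longest run:
  Position 1 ('a'): continues run of 'a', length=2
  Position 2 ('b'): new char, reset run to 1
  Position 3 ('a'): new char, reset run to 1
  Position 4 ('c'): new char, reset run to 1
  Position 5 ('c'): continues run of 'c', length=2
  Position 6 ('a'): new char, reset run to 1
  Position 7 ('a'): continues run of 'a', length=2
Longest run: 'a' with length 2

2


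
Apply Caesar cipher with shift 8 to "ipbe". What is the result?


Caesar cipher: shift "ipbe" by 8
  'i' (pos 8) + 8 = pos 16 = 'q'
  'p' (pos 15) + 8 = pos 23 = 'x'
  'b' (pos 1) + 8 = pos 9 = 'j'
  'e' (pos 4) + 8 = pos 12 = 'm'
Result: qxjm

qxjm


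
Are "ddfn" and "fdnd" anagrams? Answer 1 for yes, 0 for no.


Strings: "ddfn", "fdnd"
Sorted first:  ddfn
Sorted second: ddfn
Sorted forms match => anagrams

1
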